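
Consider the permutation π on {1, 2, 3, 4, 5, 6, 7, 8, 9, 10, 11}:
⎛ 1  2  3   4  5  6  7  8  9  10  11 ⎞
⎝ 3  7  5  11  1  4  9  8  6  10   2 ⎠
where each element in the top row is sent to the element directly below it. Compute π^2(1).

5

Tracing 1 → 3 → … returns to 1 after 3 steps, so 1 lies in a 3-cycle (1, 3, 5).
Stepping 2 places around the cycle: 1 → 3 → 5.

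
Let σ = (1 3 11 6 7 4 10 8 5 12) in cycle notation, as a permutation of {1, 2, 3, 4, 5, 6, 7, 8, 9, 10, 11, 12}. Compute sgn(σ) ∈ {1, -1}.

-1

The cycle lengths are 10, 1, 1.
A cycle of length ℓ contributes ℓ−1 transpositions, so σ is a product of 9 transpositions — odd.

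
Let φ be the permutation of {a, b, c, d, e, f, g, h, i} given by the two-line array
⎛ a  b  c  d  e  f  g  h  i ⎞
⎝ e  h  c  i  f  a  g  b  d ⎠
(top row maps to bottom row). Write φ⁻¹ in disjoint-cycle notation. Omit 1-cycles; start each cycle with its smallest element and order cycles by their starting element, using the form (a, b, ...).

(a, f, e)(b, h)(d, i)

First write φ in disjoint cycles: (a, e, f)(b, h)(d, i).
The inverse reverses every cycle; in canonical form, φ⁻¹ = (a, f, e)(b, h)(d, i).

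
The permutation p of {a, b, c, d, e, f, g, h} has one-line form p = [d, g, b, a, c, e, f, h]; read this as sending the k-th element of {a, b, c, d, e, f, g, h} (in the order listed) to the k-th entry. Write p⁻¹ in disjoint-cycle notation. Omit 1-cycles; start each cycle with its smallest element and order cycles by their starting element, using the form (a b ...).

(a d)(b c e f g)

The cycle decomposition of p is (a d)(b g f e c).
The inverse reverses every cycle; in canonical form, p⁻¹ = (a d)(b c e f g).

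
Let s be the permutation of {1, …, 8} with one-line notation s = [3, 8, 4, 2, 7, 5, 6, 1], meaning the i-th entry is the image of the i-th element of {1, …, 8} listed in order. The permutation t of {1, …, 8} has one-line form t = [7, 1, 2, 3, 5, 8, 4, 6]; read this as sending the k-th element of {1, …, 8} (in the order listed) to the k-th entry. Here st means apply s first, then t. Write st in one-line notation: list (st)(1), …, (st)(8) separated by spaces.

2 6 3 1 4 5 8 7

Chase each element through s then t: 1 → 3 → 2; 2 → 8 → 6; 3 → 4 → 3; 4 → 2 → 1; 5 → 7 → 4; 6 → 5 → 5; 7 → 6 → 8; 8 → 1 → 7.
Collecting the images, st = [2 6 3 1 4 5 8 7].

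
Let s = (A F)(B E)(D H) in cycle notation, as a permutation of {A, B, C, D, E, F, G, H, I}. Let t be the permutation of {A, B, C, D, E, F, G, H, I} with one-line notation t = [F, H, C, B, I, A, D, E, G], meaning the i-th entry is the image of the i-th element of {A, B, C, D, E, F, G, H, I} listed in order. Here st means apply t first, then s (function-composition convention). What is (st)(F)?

t(F) = A, then s(A) = F; composing gives (st)(F) = F.

F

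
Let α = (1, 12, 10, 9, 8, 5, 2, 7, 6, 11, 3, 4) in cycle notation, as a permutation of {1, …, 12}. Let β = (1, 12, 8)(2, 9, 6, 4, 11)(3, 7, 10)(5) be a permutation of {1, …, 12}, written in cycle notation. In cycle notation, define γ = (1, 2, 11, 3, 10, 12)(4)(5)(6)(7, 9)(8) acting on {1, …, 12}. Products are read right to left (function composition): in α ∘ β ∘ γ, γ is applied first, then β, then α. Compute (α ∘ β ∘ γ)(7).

Chase 7: γ(7) = 9; β(9) = 6; α(6) = 11. Hence (α ∘ β ∘ γ)(7) = 11.

11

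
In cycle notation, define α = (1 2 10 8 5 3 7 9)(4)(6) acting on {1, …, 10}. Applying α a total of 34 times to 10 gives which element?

5

10 lies in the 8-cycle (1 2 10 8 5 3 7 9).
Powers repeat with period 8 on this cycle, and 34 mod 8 = 2, so α^34(10) = α^2(10).
Stepping 2 places around the cycle: 10 → 8 → 5.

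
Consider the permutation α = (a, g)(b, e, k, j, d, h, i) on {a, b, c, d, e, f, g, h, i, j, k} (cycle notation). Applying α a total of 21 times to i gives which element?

i

i lies in the 7-cycle (b, e, k, j, d, h, i).
Powers repeat with period 7 on this cycle, and 21 mod 7 = 0, so α^21(i) = α^0(i).
So α^21(i) = i.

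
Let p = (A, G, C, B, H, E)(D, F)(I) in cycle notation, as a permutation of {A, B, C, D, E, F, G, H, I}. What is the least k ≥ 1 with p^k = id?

6

The disjoint cycles have lengths 6, 2, 1.
The order is lcm(6, 2) = 6.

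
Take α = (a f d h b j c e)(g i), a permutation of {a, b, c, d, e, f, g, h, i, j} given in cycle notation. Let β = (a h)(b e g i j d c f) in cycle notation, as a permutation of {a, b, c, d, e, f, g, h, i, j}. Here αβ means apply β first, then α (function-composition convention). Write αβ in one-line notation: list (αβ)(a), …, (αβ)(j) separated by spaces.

(αβ)(x) = α(β(x)). Computing each image: α(β(a)) = α(h) = b, α(β(b)) = α(e) = a, α(β(c)) = α(f) = d, α(β(d)) = α(c) = e, α(β(e)) = α(g) = i, α(β(f)) = α(b) = j, α(β(g)) = α(i) = g, α(β(h)) = α(a) = f, α(β(i)) = α(j) = c, α(β(j)) = α(d) = h.
Hence αβ = [b a d e i j g f c h].

b a d e i j g f c h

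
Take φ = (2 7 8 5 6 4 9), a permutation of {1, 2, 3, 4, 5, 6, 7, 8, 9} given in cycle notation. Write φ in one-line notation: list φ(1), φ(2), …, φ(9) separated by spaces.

Each element maps to the next entry in its cycle (wrapping to the front): 1→1, 2→7, 3→3, 4→9, 5→6, 6→4, 7→8, 8→5, 9→2.
Listing these in domain order gives 1 7 3 9 6 4 8 5 2.

1 7 3 9 6 4 8 5 2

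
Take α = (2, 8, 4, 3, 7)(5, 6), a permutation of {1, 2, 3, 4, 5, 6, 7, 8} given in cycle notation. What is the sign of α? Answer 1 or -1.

-1

The cycle lengths are 5, 2, 1.
A cycle of length ℓ contributes ℓ−1 transpositions, so α is a product of 4 + 1 = 5 transpositions — odd.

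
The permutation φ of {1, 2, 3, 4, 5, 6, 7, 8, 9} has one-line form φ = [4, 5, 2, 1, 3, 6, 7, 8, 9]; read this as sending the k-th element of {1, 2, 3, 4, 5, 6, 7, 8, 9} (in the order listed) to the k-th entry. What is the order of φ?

6

The disjoint-cycle form of φ has cycle lengths 3, 2, 1, 1, 1, 1.
The order is lcm(3, 2) = 6.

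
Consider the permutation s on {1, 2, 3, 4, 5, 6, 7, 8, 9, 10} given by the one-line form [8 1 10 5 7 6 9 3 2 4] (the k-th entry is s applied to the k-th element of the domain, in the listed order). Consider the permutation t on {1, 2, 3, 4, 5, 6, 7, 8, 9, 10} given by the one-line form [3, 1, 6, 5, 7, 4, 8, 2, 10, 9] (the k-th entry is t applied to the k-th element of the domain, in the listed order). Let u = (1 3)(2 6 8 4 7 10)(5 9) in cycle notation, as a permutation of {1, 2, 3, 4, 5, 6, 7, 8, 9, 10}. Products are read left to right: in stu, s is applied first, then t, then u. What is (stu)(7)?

Apply the permutations in order: s(7) = 9, then t(9) = 10, then u(10) = 2. So (stu)(7) = 2.

2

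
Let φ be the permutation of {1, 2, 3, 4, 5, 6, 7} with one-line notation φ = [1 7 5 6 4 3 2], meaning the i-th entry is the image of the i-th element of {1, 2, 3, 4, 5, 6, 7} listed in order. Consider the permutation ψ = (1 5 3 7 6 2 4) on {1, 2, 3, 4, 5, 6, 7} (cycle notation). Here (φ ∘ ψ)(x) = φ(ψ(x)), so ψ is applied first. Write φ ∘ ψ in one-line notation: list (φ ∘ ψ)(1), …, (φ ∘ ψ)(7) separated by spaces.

4 6 2 1 5 7 3

For each element, apply ψ then φ: 1 → 5 → 4; 2 → 4 → 6; 3 → 7 → 2; 4 → 1 → 1; 5 → 3 → 5; 6 → 2 → 7; 7 → 6 → 3.
So φ ∘ ψ in one-line form is 4 6 2 1 5 7 3.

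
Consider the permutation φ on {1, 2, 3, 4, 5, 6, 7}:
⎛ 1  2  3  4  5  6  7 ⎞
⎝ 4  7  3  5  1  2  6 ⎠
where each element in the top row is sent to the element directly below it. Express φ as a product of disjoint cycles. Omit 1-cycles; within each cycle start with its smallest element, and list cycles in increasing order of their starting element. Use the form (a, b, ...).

(1, 4, 5)(2, 7, 6)

Start at 1 and follow images: 1 → 4 → 5 → 1, giving the cycle (1, 4, 5).
Repeating from the next unused element and collecting all non-trivial cycles gives (1, 4, 5)(2, 7, 6).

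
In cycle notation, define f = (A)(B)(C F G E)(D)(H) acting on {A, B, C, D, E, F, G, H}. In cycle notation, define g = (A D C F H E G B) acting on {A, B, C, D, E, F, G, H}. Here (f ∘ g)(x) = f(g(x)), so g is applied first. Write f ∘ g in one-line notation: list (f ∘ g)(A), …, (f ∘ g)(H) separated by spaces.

D A G F E H B C

For each element, apply g then f: A → D → D; B → A → A; C → F → G; D → C → F; E → G → E; F → H → H; G → B → B; H → E → C.
Collecting the images, f ∘ g = [D A G F E H B C].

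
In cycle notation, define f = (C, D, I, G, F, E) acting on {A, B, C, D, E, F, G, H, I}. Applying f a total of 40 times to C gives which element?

F

C lies in the 6-cycle (C, D, I, G, F, E).
On a 6-cycle, f^6 is the identity, so f^40 = f^4 there (40 ≡ 4 mod 6).
Stepping 4 places around the cycle: C → D → I → G → F.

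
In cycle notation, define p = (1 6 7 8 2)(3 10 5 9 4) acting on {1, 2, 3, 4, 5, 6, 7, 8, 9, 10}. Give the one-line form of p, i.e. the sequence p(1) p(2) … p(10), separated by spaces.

Reading each image from the cycles: 1↦6, 2↦1, 3↦10, 4↦3, 5↦9, 6↦7, 7↦8, 8↦2, 9↦4, 10↦5.
Listing these in domain order gives 6 1 10 3 9 7 8 2 4 5.

6 1 10 3 9 7 8 2 4 5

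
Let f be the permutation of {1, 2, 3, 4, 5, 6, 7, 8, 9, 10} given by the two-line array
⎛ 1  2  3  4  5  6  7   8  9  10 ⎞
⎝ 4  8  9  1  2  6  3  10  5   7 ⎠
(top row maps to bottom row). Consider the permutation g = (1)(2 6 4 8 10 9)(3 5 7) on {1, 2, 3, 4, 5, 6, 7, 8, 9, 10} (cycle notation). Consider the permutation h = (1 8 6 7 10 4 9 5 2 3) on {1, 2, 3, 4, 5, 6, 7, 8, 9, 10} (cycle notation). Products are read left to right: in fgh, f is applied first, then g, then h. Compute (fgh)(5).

7

Apply the permutations in order: f(5) = 2, then g(2) = 6, then h(6) = 7. So (fgh)(5) = 7.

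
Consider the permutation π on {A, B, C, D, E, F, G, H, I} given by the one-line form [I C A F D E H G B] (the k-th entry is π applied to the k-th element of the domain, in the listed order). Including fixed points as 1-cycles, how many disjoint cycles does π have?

3

The cycle decomposition is (A, I, B, C)(D, F, E)(G, H), which has 3 cycles (counting 1-cycles).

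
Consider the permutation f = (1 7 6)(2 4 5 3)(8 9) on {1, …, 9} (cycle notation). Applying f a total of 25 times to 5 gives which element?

5 lies in the 4-cycle (2 4 5 3).
Powers repeat with period 4 on this cycle, and 25 mod 4 = 1, so f^25(5) = f^1(5).
Advancing 1 step from 5: 5 → 3.

3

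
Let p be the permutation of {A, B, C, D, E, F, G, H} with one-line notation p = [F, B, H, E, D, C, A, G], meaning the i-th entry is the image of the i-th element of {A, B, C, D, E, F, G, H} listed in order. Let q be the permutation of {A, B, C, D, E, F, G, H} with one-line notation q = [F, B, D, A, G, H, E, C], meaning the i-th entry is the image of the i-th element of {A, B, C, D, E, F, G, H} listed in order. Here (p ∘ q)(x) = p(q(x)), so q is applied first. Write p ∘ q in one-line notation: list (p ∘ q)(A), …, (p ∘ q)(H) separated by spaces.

(p ∘ q)(x) = p(q(x)). Computing each image: p(q(A)) = p(F) = C, p(q(B)) = p(B) = B, p(q(C)) = p(D) = E, p(q(D)) = p(A) = F, p(q(E)) = p(G) = A, p(q(F)) = p(H) = G, p(q(G)) = p(E) = D, p(q(H)) = p(C) = H.
Hence p ∘ q = [C B E F A G D H].

C B E F A G D H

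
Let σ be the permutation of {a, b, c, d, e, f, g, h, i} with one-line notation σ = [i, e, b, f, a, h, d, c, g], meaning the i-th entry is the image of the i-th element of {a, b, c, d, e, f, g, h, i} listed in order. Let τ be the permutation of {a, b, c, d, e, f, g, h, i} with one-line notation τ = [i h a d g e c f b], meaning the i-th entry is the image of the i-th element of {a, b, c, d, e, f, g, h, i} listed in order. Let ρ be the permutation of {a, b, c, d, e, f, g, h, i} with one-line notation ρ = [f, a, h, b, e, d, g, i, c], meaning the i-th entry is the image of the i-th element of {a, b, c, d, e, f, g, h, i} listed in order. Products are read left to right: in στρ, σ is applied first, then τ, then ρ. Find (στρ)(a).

a

(στρ)(a) = ρ(τ(σ(a))). σ(a) = i, then τ(i) = b, then ρ(b) = a, so the result is a.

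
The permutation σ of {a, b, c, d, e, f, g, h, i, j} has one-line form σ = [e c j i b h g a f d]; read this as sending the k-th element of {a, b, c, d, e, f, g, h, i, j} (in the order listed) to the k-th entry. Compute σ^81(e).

e

Tracing e → b → … returns to e after 9 steps, so e lies in a 9-cycle (a, e, b, c, j, d, i, f, h).
Powers repeat with period 9 on this cycle, and 81 mod 9 = 0, so σ^81(e) = σ^0(e).
So σ^81(e) = e.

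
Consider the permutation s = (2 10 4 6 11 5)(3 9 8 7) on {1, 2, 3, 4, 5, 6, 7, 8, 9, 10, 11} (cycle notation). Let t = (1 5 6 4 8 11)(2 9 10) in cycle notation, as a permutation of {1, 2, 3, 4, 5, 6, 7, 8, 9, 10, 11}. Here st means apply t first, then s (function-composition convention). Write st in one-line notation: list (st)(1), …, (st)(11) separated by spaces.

2 8 9 7 11 6 3 5 4 10 1

Chase each element through t then s: 1 → 5 → 2; 2 → 9 → 8; 3 → 3 → 9; 4 → 8 → 7; 5 → 6 → 11; 6 → 4 → 6; 7 → 7 → 3; 8 → 11 → 5; 9 → 10 → 4; 10 → 2 → 10; 11 → 1 → 1.
So st in one-line form is 2 8 9 7 11 6 3 5 4 10 1.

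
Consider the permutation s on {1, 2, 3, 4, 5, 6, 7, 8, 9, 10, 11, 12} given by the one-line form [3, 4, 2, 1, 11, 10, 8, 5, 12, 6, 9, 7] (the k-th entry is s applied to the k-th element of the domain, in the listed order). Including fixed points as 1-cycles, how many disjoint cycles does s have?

3

The cycle decomposition is (1, 3, 2, 4)(5, 11, 9, 12, 7, 8)(6, 10), which has 3 cycles (counting 1-cycles).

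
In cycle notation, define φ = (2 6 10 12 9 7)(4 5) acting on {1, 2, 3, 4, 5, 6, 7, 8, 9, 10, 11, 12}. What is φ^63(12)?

2

12 lies in the 6-cycle (2 6 10 12 9 7).
On a 6-cycle, φ^6 is the identity, so φ^63 = φ^3 there (63 ≡ 3 mod 6).
Advancing 3 steps from 12: 12 → 9 → 7 → 2.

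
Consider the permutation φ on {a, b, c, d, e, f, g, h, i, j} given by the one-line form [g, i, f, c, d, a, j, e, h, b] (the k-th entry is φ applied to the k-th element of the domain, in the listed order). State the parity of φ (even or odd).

odd

In disjoint-cycle form the cycle lengths are 10.
A cycle of length ℓ contributes ℓ−1 transpositions, so φ is a product of 9 transpositions — odd.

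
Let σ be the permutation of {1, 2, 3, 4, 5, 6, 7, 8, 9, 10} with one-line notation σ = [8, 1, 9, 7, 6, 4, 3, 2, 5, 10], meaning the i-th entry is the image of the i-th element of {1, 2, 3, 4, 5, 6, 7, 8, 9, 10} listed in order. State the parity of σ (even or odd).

odd

In disjoint-cycle form the cycle lengths are 6, 3, 1.
A cycle of length ℓ contributes ℓ−1 transpositions, so σ is a product of 5 + 2 = 7 transpositions — odd.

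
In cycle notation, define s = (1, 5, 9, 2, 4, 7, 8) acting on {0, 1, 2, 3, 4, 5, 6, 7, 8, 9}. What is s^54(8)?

4

8 lies in the 7-cycle (1, 5, 9, 2, 4, 7, 8).
Powers repeat with period 7 on this cycle, and 54 mod 7 = 5, so s^54(8) = s^5(8).
Advancing 5 steps from 8: 8 → 1 → 5 → 9 → 2 → 4.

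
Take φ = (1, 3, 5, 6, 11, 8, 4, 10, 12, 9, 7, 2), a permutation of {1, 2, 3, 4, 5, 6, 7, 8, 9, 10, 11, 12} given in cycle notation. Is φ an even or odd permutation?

The cycle lengths are 12.
A cycle of length ℓ contributes ℓ−1 transpositions, so φ is a product of 11 transpositions — odd.

odd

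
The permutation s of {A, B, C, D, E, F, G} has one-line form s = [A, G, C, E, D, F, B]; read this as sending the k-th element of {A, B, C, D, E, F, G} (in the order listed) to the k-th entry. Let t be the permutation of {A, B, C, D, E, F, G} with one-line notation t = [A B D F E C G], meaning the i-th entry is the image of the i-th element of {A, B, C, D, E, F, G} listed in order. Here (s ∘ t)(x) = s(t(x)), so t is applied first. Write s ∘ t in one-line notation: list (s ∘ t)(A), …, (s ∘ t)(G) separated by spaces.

(s ∘ t)(x) = s(t(x)). Computing each image: s(t(A)) = s(A) = A, s(t(B)) = s(B) = G, s(t(C)) = s(D) = E, s(t(D)) = s(F) = F, s(t(E)) = s(E) = D, s(t(F)) = s(C) = C, s(t(G)) = s(G) = B.
Hence s ∘ t = [A G E F D C B].

A G E F D C B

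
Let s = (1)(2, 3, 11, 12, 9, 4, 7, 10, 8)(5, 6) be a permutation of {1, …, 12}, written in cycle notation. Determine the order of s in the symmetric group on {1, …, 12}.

18

The cycle type of s is (9, 2, 1).
The order is lcm(9, 2) = 18.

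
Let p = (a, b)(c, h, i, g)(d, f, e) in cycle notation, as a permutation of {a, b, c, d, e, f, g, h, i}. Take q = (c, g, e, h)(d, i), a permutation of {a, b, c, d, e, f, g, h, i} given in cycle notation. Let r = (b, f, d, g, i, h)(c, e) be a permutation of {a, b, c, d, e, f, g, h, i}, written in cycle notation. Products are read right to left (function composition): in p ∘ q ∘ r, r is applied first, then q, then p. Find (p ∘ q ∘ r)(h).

(p ∘ q ∘ r)(h) = p(q(r(h))). r(h) = b, then q(b) = b, then p(b) = a, so the result is a.

a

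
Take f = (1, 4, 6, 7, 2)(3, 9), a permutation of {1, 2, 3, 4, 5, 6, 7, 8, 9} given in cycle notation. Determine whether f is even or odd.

odd

The cycle lengths are 5, 2, 1, 1.
A cycle of length ℓ contributes ℓ−1 transpositions, so f is a product of 4 + 1 = 5 transpositions — odd.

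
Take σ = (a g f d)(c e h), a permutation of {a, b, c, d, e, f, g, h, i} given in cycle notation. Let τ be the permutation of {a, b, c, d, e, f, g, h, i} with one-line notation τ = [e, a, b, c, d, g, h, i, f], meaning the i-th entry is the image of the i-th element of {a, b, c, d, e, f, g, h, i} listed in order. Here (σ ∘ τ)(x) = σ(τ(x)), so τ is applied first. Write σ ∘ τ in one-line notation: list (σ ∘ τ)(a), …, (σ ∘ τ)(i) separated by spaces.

For each element, apply τ then σ: a → e → h; b → a → g; c → b → b; d → c → e; e → d → a; f → g → f; g → h → c; h → i → i; i → f → d.
Collecting the images, σ ∘ τ = [h g b e a f c i d].

h g b e a f c i d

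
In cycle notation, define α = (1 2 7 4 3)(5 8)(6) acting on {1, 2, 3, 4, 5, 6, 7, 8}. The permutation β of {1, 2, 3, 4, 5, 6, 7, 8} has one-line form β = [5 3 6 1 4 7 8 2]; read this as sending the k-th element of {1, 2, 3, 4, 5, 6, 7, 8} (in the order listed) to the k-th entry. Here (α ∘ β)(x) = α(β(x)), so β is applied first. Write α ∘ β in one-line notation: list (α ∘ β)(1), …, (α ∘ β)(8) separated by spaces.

8 1 6 2 3 4 5 7

(α ∘ β)(x) = α(β(x)). Computing each image: α(β(1)) = α(5) = 8, α(β(2)) = α(3) = 1, α(β(3)) = α(6) = 6, α(β(4)) = α(1) = 2, α(β(5)) = α(4) = 3, α(β(6)) = α(7) = 4, α(β(7)) = α(8) = 5, α(β(8)) = α(2) = 7.
Hence α ∘ β = [8 1 6 2 3 4 5 7].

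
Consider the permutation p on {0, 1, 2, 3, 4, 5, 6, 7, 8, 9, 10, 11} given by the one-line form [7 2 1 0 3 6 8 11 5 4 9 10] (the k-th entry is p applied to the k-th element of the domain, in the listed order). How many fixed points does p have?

0

No element satisfies p(x) = x, so there are 0 fixed points.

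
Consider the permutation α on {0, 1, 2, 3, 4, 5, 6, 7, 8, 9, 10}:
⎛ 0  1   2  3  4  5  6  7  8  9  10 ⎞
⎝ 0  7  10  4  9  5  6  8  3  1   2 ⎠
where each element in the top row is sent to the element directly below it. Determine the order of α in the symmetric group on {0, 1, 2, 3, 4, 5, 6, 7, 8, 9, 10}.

The disjoint-cycle form of α has cycle lengths 6, 2, 1, 1, 1.
Since disjoint cycles commute, ord(α) = lcm(6, 2) = 6.

6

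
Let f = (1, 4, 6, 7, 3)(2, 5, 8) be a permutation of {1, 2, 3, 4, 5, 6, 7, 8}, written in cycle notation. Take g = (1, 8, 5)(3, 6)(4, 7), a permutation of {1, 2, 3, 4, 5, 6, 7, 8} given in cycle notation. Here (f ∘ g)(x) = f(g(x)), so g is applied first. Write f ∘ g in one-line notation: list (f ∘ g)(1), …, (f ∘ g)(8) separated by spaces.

2 5 7 3 4 1 6 8

For each element, apply g then f: 1 → 8 → 2; 2 → 2 → 5; 3 → 6 → 7; 4 → 7 → 3; 5 → 1 → 4; 6 → 3 → 1; 7 → 4 → 6; 8 → 5 → 8.
Collecting the images, f ∘ g = [2 5 7 3 4 1 6 8].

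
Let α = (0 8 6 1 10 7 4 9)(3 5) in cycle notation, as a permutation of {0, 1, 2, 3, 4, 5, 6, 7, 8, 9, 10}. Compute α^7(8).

0

8 lies in the 8-cycle (0 8 6 1 10 7 4 9).
Stepping 7 places around the cycle: 8 → 6 → 1 → 10 → 7 → 4 → 9 → 0.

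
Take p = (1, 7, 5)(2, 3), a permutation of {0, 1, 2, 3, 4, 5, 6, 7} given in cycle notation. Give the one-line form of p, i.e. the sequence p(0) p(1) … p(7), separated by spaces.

0 7 3 2 4 1 6 5

Reading each image from the cycles: 0→0, 1→7, 2→3, 3→2, 4→4, 5→1, 6→6, 7→5.
Listing these in domain order gives 0 7 3 2 4 1 6 5.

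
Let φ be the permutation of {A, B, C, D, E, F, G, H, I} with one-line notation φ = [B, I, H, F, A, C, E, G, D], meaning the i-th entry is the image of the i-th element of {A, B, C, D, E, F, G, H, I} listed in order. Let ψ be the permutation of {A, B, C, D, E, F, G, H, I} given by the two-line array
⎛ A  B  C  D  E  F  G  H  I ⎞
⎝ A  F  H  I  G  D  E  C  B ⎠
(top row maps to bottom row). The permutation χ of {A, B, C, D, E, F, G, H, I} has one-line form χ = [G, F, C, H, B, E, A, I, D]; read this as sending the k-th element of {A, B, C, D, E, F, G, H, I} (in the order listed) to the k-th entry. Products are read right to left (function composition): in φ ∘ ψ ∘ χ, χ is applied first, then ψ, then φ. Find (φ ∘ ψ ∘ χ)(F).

E

(φ ∘ ψ ∘ χ)(F) = φ(ψ(χ(F))). χ(F) = E, then ψ(E) = G, then φ(G) = E, so the result is E.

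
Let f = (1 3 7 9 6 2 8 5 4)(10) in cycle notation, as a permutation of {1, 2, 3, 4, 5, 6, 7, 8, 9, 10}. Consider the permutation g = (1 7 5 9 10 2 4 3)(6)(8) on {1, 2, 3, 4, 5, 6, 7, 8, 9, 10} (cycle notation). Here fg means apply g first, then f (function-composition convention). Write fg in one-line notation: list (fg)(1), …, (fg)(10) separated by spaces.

9 1 3 7 6 2 4 5 10 8

For each element, apply g then f: 1 → 7 → 9; 2 → 4 → 1; 3 → 1 → 3; 4 → 3 → 7; 5 → 9 → 6; 6 → 6 → 2; 7 → 5 → 4; 8 → 8 → 5; 9 → 10 → 10; 10 → 2 → 8.
So fg in one-line form is 9 1 3 7 6 2 4 5 10 8.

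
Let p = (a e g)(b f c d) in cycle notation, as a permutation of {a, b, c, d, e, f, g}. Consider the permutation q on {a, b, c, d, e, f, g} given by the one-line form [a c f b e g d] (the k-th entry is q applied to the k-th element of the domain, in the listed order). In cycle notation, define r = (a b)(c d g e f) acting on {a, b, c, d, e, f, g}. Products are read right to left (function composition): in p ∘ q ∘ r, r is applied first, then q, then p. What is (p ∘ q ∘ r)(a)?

d

Apply the permutations in order: r(a) = b, then q(b) = c, then p(c) = d. So (p ∘ q ∘ r)(a) = d.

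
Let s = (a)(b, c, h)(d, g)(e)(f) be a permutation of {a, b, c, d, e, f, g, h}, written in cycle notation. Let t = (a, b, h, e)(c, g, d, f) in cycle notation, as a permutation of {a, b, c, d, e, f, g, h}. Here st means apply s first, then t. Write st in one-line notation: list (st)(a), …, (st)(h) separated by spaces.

For each element, apply s then t: a → a → b; b → c → g; c → h → e; d → g → d; e → e → a; f → f → c; g → d → f; h → b → h.
So st in one-line form is b g e d a c f h.

b g e d a c f h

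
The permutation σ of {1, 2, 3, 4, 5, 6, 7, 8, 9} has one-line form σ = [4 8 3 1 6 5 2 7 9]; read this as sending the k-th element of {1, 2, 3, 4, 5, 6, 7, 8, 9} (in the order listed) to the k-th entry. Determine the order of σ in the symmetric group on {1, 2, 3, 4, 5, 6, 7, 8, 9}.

6

Writing σ as disjoint cycles, the cycle lengths are 3, 2, 2, 1, 1.
Since disjoint cycles commute, ord(σ) = lcm(3, 2, 2) = 6.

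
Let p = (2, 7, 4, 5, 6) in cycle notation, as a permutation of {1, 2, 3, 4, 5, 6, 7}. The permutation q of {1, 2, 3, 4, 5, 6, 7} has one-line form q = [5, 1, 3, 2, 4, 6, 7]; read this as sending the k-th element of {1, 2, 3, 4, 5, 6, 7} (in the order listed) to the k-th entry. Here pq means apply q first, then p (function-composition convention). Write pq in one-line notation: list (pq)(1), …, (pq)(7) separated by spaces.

6 1 3 7 5 2 4

(pq)(x) = p(q(x)). Computing each image: p(q(1)) = p(5) = 6, p(q(2)) = p(1) = 1, p(q(3)) = p(3) = 3, p(q(4)) = p(2) = 7, p(q(5)) = p(4) = 5, p(q(6)) = p(6) = 2, p(q(7)) = p(7) = 4.
Hence pq = [6 1 3 7 5 2 4].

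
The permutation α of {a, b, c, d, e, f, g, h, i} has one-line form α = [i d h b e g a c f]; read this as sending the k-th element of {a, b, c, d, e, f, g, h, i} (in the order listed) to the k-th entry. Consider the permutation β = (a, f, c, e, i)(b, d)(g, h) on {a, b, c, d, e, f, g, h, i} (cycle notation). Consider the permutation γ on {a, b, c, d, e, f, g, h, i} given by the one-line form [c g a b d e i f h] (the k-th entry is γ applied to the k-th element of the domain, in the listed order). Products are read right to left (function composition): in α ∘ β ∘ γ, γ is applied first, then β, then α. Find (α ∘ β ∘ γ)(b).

Apply the permutations in order: γ(b) = g, then β(g) = h, then α(h) = c. So (α ∘ β ∘ γ)(b) = c.

c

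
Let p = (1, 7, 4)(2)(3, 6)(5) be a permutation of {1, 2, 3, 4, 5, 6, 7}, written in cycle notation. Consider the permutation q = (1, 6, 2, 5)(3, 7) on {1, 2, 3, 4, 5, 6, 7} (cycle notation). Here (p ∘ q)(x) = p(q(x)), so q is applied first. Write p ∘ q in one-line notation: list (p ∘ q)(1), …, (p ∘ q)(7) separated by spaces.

3 5 4 1 7 2 6

(p ∘ q)(x) = p(q(x)). Computing each image: p(q(1)) = p(6) = 3, p(q(2)) = p(5) = 5, p(q(3)) = p(7) = 4, p(q(4)) = p(4) = 1, p(q(5)) = p(1) = 7, p(q(6)) = p(2) = 2, p(q(7)) = p(3) = 6.
Hence p ∘ q = [3 5 4 1 7 2 6].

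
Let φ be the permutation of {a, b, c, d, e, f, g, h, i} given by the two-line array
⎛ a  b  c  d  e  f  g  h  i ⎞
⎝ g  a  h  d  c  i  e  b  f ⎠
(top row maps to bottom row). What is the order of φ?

Writing φ as disjoint cycles, the cycle lengths are 6, 2, 1.
The order of φ is the least common multiple of its cycle lengths: lcm(6, 2) = 6.

6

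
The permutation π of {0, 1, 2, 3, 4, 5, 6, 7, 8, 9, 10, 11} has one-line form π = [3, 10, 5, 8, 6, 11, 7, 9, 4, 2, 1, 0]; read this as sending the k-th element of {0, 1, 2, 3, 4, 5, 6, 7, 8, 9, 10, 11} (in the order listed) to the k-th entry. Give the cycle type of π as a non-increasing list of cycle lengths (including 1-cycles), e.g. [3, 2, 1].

[10, 2]

The disjoint cycles are (0 3 8 4 6 7 9 2 5 11)(1 10), with lengths 10, 2 in non-increasing order.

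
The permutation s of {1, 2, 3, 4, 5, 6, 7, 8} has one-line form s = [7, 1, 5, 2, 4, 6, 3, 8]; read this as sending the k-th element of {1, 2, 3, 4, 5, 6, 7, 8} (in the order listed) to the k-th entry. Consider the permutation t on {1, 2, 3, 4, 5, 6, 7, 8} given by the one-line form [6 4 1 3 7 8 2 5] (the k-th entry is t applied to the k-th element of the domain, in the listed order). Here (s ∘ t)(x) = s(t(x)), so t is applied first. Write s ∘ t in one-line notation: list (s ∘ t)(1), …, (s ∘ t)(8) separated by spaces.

(s ∘ t)(x) = s(t(x)). Computing each image: s(t(1)) = s(6) = 6, s(t(2)) = s(4) = 2, s(t(3)) = s(1) = 7, s(t(4)) = s(3) = 5, s(t(5)) = s(7) = 3, s(t(6)) = s(8) = 8, s(t(7)) = s(2) = 1, s(t(8)) = s(5) = 4.
Hence s ∘ t = [6 2 7 5 3 8 1 4].

6 2 7 5 3 8 1 4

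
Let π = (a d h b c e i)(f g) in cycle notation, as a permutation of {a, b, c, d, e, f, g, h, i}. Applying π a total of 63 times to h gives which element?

h lies in the 7-cycle (a d h b c e i).
Since the cycle has length 7, π^63 acts on it the same as π^0 (63 mod 7 = 0).
So π^63(h) = h.

h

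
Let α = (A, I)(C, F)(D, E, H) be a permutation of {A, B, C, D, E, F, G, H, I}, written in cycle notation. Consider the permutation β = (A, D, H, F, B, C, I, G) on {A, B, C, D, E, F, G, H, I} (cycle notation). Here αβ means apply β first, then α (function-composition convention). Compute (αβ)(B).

(αβ)(B) = α(β(B)). β(B) = C, then α(C) = F. So (αβ)(B) = F.

F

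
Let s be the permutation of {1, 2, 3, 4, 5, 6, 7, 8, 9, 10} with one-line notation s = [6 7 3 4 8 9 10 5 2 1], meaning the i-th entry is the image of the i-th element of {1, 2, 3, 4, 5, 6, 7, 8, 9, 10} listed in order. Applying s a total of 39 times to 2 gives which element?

Tracing 2 → 7 → … returns to 2 after 6 steps, so 2 lies in a 6-cycle (1 6 9 2 7 10).
Since the cycle has length 6, s^39 acts on it the same as s^3 (39 mod 6 = 3).
Advancing 3 steps from 2: 2 → 7 → 10 → 1.

1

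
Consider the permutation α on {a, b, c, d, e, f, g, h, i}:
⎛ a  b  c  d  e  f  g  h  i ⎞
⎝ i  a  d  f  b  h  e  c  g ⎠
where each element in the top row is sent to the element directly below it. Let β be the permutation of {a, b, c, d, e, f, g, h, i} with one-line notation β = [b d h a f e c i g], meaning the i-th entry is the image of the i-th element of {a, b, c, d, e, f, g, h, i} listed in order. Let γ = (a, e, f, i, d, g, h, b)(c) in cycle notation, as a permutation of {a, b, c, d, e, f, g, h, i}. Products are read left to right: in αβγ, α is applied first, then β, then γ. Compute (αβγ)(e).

Apply the permutations in order: α(e) = b, then β(b) = d, then γ(d) = g. So (αβγ)(e) = g.

g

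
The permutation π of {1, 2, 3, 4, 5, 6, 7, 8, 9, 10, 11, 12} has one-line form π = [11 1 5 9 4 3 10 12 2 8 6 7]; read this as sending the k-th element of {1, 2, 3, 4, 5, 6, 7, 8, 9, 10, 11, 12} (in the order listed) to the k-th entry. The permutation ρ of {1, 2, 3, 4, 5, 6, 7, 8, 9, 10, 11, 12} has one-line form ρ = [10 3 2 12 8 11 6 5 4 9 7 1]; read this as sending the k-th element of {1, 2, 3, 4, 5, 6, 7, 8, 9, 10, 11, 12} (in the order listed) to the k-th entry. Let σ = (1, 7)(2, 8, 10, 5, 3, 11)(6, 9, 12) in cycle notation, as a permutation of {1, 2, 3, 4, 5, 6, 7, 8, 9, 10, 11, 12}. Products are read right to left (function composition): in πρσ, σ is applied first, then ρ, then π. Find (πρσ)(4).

Apply the permutations in order: σ(4) = 4, then ρ(4) = 12, then π(12) = 7. So (πρσ)(4) = 7.

7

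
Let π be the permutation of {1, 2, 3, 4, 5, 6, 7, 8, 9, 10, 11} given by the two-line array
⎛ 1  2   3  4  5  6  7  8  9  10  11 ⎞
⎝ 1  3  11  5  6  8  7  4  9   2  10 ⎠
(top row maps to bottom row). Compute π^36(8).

8

Tracing 8 → 4 → … returns to 8 after 4 steps, so 8 lies in a 4-cycle (4, 5, 6, 8).
Since the cycle has length 4, π^36 acts on it the same as π^0 (36 mod 4 = 0).
So π^36(8) = 8.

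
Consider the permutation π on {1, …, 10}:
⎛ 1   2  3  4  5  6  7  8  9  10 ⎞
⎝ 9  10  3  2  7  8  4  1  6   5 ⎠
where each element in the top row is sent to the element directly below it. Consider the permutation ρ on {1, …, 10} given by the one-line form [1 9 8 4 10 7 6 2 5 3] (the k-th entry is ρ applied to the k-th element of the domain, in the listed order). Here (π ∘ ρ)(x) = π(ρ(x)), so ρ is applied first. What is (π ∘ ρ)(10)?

3

First apply ρ: ρ(10) = 3, then π(3) = 3. Thus (π ∘ ρ)(10) = 3.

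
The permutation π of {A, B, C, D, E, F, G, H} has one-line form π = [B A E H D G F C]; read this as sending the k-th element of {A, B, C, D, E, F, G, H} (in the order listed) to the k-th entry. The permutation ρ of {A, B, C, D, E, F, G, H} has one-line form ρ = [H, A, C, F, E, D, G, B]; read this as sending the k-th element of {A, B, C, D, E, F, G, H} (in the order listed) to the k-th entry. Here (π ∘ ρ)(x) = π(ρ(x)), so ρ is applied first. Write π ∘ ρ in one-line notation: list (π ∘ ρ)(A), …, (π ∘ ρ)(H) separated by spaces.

Chase each element through ρ then π: A → H → C; B → A → B; C → C → E; D → F → G; E → E → D; F → D → H; G → G → F; H → B → A.
So π ∘ ρ in one-line form is C B E G D H F A.

C B E G D H F A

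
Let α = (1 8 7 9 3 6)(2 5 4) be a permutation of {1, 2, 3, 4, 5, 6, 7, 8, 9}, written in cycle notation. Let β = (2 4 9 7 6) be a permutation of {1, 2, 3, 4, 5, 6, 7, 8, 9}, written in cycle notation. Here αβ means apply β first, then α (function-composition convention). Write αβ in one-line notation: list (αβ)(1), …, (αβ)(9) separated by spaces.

For each element, apply β then α: 1 → 1 → 8; 2 → 4 → 2; 3 → 3 → 6; 4 → 9 → 3; 5 → 5 → 4; 6 → 2 → 5; 7 → 6 → 1; 8 → 8 → 7; 9 → 7 → 9.
So αβ in one-line form is 8 2 6 3 4 5 1 7 9.

8 2 6 3 4 5 1 7 9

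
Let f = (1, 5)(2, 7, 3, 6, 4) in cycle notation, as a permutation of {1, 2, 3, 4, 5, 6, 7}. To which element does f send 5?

1

5 appears in (1, 5); the next entry (wrapping around) is 1.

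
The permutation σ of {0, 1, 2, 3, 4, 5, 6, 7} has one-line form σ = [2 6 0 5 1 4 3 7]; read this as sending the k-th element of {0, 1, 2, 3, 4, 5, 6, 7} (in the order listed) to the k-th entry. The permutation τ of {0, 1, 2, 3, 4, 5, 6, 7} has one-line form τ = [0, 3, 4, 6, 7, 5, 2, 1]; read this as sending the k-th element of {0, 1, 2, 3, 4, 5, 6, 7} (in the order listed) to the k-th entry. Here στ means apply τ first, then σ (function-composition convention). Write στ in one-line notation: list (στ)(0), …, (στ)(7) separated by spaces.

2 5 1 3 7 4 0 6

Chase each element through τ then σ: 0 → 0 → 2; 1 → 3 → 5; 2 → 4 → 1; 3 → 6 → 3; 4 → 7 → 7; 5 → 5 → 4; 6 → 2 → 0; 7 → 1 → 6.
Collecting the images, στ = [2 5 1 3 7 4 0 6].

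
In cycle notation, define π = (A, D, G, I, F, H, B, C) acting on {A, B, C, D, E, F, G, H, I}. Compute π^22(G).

A

G lies in the 8-cycle (A, D, G, I, F, H, B, C).
Powers repeat with period 8 on this cycle, and 22 mod 8 = 6, so π^22(G) = π^6(G).
Stepping 6 places around the cycle: G → I → F → H → B → C → A.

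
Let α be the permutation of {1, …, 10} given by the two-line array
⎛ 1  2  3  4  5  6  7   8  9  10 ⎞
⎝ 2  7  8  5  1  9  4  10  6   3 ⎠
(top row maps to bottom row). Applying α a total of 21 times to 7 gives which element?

Tracing 7 → 4 → … returns to 7 after 5 steps, so 7 lies in a 5-cycle (1, 2, 7, 4, 5).
On a 5-cycle, α^5 is the identity, so α^21 = α^1 there (21 ≡ 1 mod 5).
Stepping 1 place around the cycle: 7 → 4.

4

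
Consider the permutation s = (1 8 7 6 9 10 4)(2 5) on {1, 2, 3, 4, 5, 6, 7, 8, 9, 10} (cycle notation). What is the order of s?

The cycle type of s is (7, 2, 1).
Since disjoint cycles commute, ord(s) = lcm(7, 2) = 14.

14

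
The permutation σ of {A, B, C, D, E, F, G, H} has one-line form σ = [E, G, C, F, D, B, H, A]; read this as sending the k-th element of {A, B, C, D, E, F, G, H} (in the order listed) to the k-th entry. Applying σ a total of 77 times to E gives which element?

Tracing E → D → … returns to E after 7 steps, so E lies in a 7-cycle (A E D F B G H).
Powers repeat with period 7 on this cycle, and 77 mod 7 = 0, so σ^77(E) = σ^0(E).
So σ^77(E) = E.

E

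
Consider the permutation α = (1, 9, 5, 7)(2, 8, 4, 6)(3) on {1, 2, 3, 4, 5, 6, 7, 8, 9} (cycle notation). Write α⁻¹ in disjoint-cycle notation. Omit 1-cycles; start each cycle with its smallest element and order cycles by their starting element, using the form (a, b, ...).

The inverse reverses each cycle.
After reversing and putting each cycle's least element first, α⁻¹ = (1, 7, 5, 9)(2, 6, 4, 8).

(1, 7, 5, 9)(2, 6, 4, 8)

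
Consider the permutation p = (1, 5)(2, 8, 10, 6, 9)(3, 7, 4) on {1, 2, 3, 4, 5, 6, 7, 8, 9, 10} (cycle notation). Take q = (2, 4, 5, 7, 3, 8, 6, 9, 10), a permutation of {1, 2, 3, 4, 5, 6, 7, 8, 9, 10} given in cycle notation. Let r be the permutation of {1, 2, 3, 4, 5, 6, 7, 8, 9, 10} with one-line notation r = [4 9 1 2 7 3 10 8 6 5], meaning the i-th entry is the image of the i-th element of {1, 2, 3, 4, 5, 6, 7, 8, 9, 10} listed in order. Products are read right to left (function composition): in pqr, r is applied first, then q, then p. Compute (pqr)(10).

Chase 10: r(10) = 5; q(5) = 7; p(7) = 4. Hence (pqr)(10) = 4.

4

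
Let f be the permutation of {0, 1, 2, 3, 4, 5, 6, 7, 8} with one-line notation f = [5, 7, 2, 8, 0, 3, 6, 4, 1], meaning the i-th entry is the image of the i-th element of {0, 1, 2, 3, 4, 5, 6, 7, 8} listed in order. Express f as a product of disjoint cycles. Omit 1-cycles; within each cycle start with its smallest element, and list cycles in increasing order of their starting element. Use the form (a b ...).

(0 5 3 8 1 7 4)

Start at 0 and follow images: 0 → 5 → 3 → 8 → 1 → 7 → 4 → 0, giving the cycle (0 5 3 8 1 7 4).
Repeating from the next unused element and collecting all non-trivial cycles gives (0 5 3 8 1 7 4).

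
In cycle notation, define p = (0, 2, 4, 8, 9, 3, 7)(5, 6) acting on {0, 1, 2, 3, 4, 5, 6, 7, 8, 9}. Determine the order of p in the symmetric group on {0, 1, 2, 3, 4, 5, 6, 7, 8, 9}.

The disjoint cycles have lengths 7, 2, 1.
The order of p is the least common multiple of its cycle lengths: lcm(7, 2) = 14.

14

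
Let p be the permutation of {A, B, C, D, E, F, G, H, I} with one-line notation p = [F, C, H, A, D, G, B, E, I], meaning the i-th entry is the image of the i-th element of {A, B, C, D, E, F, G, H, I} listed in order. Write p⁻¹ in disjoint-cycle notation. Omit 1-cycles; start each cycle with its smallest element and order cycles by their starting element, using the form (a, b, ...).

First write p in disjoint cycles: (A, F, G, B, C, H, E, D).
The inverse reverses every cycle; in canonical form, p⁻¹ = (A, D, E, H, C, B, G, F).

(A, D, E, H, C, B, G, F)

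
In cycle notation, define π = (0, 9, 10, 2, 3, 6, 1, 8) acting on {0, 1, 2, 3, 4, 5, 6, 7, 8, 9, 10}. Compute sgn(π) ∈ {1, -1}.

The cycle lengths are 8, 1, 1, 1.
A cycle of length ℓ contributes ℓ−1 transpositions, so π is a product of 7 transpositions — odd.

-1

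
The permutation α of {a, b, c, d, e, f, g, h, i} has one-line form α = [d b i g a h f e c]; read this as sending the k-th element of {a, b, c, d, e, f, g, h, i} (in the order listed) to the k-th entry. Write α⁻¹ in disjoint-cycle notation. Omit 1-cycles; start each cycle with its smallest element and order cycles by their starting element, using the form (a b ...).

The cycle decomposition of α is (a d g f h e)(c i).
Reversing each cycle (and rotating so the smallest element leads) gives α⁻¹ = (a e h f g d)(c i).

(a e h f g d)(c i)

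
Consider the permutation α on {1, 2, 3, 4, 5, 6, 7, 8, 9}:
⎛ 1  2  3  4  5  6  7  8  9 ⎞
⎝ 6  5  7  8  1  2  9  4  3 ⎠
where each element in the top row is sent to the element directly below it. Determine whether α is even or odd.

In disjoint-cycle form the cycle lengths are 4, 3, 2.
A cycle is odd iff its length is even; α has 2 even-length cycles, so sgn(α) = (−1)^2 and α is even.

even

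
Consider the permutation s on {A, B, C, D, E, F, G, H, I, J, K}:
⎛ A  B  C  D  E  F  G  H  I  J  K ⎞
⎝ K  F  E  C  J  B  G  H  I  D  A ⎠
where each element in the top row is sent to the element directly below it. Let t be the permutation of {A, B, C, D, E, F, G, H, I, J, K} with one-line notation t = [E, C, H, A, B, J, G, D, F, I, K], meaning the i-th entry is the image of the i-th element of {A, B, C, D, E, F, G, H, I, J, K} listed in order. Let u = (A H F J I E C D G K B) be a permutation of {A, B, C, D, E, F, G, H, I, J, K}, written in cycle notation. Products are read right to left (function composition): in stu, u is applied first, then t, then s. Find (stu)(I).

F

(stu)(I) = s(t(u(I))). u(I) = E, then t(E) = B, then s(B) = F, so the result is F.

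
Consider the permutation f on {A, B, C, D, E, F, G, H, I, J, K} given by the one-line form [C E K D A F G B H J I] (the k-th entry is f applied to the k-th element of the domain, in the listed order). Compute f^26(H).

K

Tracing H → B → … returns to H after 7 steps, so H lies in a 7-cycle (A C K I H B E).
On a 7-cycle, f^7 is the identity, so f^26 = f^5 there (26 ≡ 5 mod 7).
Stepping 5 places around the cycle: H → B → E → A → C → K.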